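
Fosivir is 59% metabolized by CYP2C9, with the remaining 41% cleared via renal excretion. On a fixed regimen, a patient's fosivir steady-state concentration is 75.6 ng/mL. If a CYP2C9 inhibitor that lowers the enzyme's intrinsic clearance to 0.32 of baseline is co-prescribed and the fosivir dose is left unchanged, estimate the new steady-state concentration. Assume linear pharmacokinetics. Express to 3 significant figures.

126 ng/mL

CYP2C9: 0.59 × 0.32 = 0.1888
Other: 0.41 (unchanged)
Relative clearance = 0.1888 + 0.41 = 0.5988.
Steady-state concentration ∝ 1/CL, so new value = 75.6 / 0.5988 = 126 ng/mL.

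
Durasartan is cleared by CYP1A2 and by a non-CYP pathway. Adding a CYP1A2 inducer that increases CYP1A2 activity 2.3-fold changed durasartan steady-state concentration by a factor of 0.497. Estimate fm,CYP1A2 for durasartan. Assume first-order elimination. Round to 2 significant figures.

0.78

Write x for the fraction cleared via CYP1A2. The observed steady-state concentration change means clearance rose to 1/0.497 = 2.012 of baseline.
Setting x·2.3 + (1 − x) = 2.012 and solving: x = (2.012 − 1)/(2.3 − 1) = 0.78.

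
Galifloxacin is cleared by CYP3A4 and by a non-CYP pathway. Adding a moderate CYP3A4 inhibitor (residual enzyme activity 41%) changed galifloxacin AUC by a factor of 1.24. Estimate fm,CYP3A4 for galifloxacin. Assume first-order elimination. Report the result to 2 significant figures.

0.33

CL'/CL = 1 / 1.24 = 0.8065
0.41·fm + (1 − fm) = 0.8065
fm = (0.8065 − 1) / (0.41 − 1) = 0.33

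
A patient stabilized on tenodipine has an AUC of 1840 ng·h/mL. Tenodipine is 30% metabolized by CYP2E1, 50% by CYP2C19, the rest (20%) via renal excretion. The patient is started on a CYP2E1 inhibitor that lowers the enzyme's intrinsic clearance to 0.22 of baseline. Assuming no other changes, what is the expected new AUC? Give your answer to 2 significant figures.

The CYP2E1 pathway (30% of clearance) is reduced to 0.22× activity: 0.3 × 0.22 = 0.066.
CYP2C19 (50%) and the residual 20% are unaffected.
New clearance relative to baseline: 0.066 + 0.5 + 0.2 = 0.766.
New AUC = baseline ÷ relative clearance = 1840 / 0.766 = 2.4 × 10³ ng·h/mL.

2.4 × 10³ ng·h/mL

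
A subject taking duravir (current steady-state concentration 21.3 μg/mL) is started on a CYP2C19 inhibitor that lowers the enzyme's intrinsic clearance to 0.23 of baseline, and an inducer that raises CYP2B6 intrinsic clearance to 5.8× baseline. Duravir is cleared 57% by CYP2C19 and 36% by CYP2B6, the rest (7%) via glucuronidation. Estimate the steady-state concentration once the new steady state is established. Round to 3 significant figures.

9.30 μg/mL

The CYP2C19 pathway (57% of clearance) drops to 0.23× activity: 0.57 × 0.23 = 0.1311.
The CYP2B6 pathway (36% of clearance) is boosted to 5.8× activity: 0.36 × 5.8 = 2.088.
The remaining 7% of clearance is unaffected.
CL_new/CL_old = 0.1311 + 2.088 + 0.07 = 2.2891.
Dividing the baseline by the relative clearance: 21.3 / 2.2891 = 9.30 μg/mL.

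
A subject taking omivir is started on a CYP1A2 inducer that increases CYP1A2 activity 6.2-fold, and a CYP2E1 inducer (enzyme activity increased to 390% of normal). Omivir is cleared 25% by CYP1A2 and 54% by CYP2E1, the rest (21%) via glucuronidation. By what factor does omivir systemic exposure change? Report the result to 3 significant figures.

0.259

The CYP1A2 pathway (25% of clearance) is boosted to 6.2× activity: 0.25 × 6.2 = 1.55.
The CYP2E1 pathway (54% of clearance) increases to 3.9× activity: 0.54 × 3.9 = 2.106.
The remaining 21% of clearance is unaffected.
New clearance relative to baseline: 1.55 + 2.106 + 0.21 = 3.866.
Systemic exposure ∝ 1/CL: fold-change = 1 / 3.866 = 0.259.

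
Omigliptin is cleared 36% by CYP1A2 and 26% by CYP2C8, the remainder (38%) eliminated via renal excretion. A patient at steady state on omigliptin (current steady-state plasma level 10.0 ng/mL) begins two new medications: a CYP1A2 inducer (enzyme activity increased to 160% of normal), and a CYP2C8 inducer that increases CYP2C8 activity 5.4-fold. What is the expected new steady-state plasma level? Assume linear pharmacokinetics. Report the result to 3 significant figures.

4.24 ng/mL

The CYP1A2 pathway (36% of clearance) increases to 1.6× activity: 0.36 × 1.6 = 0.576.
The CYP2C8 pathway (26% of clearance) is boosted to 5.4× activity: 0.26 × 5.4 = 1.404.
The remaining 38% of clearance is unaffected.
Relative clearance = 0.576 + 1.404 + 0.38 = 2.36.
New steady-state plasma level = 10.0 / 2.36 = 4.24 ng/mL (concentration scales inversely with clearance).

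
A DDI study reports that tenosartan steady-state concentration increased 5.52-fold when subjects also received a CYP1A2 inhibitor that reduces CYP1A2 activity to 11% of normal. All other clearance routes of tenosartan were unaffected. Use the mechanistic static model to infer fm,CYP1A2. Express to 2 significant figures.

CL'/CL = 1 / 5.52 = 0.1812
0.11·fm + (1 − fm) = 0.1812
fm = (0.1812 − 1) / (0.11 − 1) = 0.92

0.92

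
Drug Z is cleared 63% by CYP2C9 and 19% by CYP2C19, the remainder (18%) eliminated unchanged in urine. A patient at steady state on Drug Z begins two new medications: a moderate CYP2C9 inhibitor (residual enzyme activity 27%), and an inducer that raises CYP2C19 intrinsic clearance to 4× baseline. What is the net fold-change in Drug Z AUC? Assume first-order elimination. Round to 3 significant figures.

0.901

The CYP2C9 pathway (63% of clearance) is reduced to 0.27× activity: 0.63 × 0.27 = 0.1701.
The CYP2C19 pathway (19% of clearance) increases to 4× activity: 0.19 × 4 = 0.76.
The remaining 18% of clearance is unaffected.
Relative clearance = 0.1701 + 0.76 + 0.18 = 1.1101.
AUC ∝ 1/CL: fold-change = 1 / 1.1101 = 0.901.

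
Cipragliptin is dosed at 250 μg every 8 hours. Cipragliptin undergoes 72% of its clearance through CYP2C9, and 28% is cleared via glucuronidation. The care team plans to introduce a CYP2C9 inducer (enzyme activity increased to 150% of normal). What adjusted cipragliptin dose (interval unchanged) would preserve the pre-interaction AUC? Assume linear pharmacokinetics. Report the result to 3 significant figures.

CYP2C9: 0.72 × 1.5 = 1.08
Other: 0.28 (unchanged)
New clearance relative to baseline: 1.08 + 0.28 = 1.36.
Exposure is unchanged when dose changes in proportion to clearance. New dose = 250 μg × 1.36 = 340 μg.

340 μg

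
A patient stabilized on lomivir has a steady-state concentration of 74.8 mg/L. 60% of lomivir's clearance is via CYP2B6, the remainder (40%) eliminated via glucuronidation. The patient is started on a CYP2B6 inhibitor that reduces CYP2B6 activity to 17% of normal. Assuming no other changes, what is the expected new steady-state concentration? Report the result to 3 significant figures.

149 mg/L

The CYP2B6 pathway (60% of clearance) drops to 0.17× activity: 0.6 × 0.17 = 0.102.
Non-CYP routes (40%) are unchanged.
Relative clearance = 0.102 + 0.4 = 0.502.
Steady-state concentration ∝ 1/CL, so new value = 74.8 / 0.502 = 149 mg/L.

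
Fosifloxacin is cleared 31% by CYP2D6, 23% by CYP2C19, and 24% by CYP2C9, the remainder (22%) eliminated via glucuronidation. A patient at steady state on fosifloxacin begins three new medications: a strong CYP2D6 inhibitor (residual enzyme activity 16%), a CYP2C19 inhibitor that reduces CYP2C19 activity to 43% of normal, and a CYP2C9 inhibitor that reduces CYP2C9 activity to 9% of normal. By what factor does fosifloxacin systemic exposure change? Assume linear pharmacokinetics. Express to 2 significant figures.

2.6

CYP2D6: 0.31 × 0.16 = 0.0496
CYP2C19: 0.23 × 0.43 = 0.0989
CYP2C9: 0.24 × 0.09 = 0.0216
Other: 0.22 (unchanged)
CL_new/CL_old = 0.0496 + 0.0989 + 0.0216 + 0.22 = 0.3901.
Because systemic exposure varies inversely with clearance, the combined effect is 1 / 0.3901 = 2.6.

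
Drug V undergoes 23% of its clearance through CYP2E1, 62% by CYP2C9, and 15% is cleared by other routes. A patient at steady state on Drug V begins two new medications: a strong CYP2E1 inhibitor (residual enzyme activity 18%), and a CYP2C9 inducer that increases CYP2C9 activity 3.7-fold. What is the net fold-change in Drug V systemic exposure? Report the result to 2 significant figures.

The CYP2E1 pathway (23% of clearance) falls to 0.18× activity: 0.23 × 0.18 = 0.0414.
The CYP2C9 pathway (62% of clearance) is boosted to 3.7× activity: 0.62 × 3.7 = 2.294.
The remaining 15% of clearance is unaffected.
Relative clearance = 0.0414 + 2.294 + 0.15 = 2.4854.
Net systemic exposure ratio = 1 / 2.4854 = 0.40.

0.40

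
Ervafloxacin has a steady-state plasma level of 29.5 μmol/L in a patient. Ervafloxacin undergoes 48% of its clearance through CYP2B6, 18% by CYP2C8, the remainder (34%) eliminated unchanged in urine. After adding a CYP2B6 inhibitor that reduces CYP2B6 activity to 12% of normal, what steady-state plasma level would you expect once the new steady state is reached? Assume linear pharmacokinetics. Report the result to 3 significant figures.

The CYP2B6 pathway (48% of clearance) falls to 0.12× activity: 0.48 × 0.12 = 0.0576.
CYP2C8 (18%) and the residual 34% are unaffected.
CL_new/CL_old = 0.0576 + 0.18 + 0.34 = 0.5776.
With dosing unchanged, steady-state plasma level scales as 1/CL: 29.5 / 0.5776 = 51.1 μmol/L.

51.1 μmol/L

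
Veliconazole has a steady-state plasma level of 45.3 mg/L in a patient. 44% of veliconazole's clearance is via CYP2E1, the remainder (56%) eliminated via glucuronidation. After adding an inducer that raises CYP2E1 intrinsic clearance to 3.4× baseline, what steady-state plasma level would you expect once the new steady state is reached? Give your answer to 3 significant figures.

22.0 mg/L

The CYP2E1 pathway (44% of clearance) increases to 3.4× activity: 0.44 × 3.4 = 1.496.
The remaining 56% of clearance is unaffected.
CL_new/CL_old = 1.496 + 0.56 = 2.056.
Steady-state plasma level ∝ 1/CL, so new value = 45.3 / 2.056 = 22.0 mg/L.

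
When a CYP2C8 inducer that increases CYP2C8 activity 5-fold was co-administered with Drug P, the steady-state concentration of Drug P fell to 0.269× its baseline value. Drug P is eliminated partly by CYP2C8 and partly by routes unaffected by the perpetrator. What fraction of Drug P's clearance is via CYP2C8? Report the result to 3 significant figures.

0.679

Write x for the fraction cleared via CYP2C8. The observed steady-state concentration change means clearance rose to 1/0.269 = 3.717 of baseline.
Setting x·5 + (1 − x) = 3.717 and solving: x = (3.717 − 1)/(5 − 1) = 0.679.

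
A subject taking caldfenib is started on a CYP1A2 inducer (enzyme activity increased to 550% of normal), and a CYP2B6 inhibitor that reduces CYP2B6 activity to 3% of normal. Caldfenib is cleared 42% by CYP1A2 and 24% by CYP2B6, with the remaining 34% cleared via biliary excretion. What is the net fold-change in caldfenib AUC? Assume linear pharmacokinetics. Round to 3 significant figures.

0.376

CYP1A2: 0.42 × 5.5 = 2.31
CYP2B6: 0.24 × 0.03 = 0.0072
Other: 0.34 (unchanged)
CL_new/CL_old = 2.31 + 0.0072 + 0.34 = 2.6572.
AUC ∝ 1/CL: fold-change = 1 / 2.6572 = 0.376.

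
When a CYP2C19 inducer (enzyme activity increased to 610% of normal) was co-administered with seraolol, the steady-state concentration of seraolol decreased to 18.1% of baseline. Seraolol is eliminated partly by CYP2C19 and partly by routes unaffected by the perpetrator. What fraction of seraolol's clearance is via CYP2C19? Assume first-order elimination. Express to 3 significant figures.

Let fm be the CYP2C19 fraction. New clearance relative to baseline = fm × 6.1 + (1 − fm).
Steady-state concentration ratio = 1 / (new CL fraction), so new CL fraction = 1 / 0.181 = 5.525.
fm × 6.1 + 1 − fm = 5.525  ⇒  fm × (6.1 − 1) = 4.525  ⇒  fm = 0.887.

0.887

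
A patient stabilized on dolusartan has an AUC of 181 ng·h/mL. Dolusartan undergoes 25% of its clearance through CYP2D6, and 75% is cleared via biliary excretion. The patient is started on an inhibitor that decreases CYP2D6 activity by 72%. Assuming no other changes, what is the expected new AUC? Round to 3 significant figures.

221 ng·h/mL

The CYP2D6 pathway (25% of clearance) falls to 0.28× activity: 0.25 × 0.28 = 0.07.
The remaining 75% of clearance is unaffected.
CL_new/CL_old = 0.07 + 0.75 = 0.82.
New AUC = baseline ÷ relative clearance = 181 / 0.82 = 221 ng·h/mL.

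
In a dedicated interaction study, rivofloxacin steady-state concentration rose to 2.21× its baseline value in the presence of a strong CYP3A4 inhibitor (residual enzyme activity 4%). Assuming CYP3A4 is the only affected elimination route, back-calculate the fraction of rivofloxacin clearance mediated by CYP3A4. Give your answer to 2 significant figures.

0.57

Let x = fm,CYP3A4. Because steady-state concentration ∝ 1/CL, relative clearance fell to 1/2.21 = 0.4525.
Setting x·0.04 + (1 − x) = 0.4525 and solving: x = (0.4525 − 1)/(0.04 − 1) = 0.57.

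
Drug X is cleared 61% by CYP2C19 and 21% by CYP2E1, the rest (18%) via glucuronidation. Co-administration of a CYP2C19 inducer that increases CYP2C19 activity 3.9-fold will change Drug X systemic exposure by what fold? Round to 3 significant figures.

The CYP2C19 pathway (61% of clearance) is boosted to 3.9× activity: 0.61 × 3.9 = 2.379.
CYP2E1 (21%) and the residual 18% are unaffected.
CL_new/CL_old = 2.379 + 0.21 + 0.18 = 2.769.
Since systemic exposure ∝ 1/CL, the ratio is 1 / 2.769 = 0.361.

0.361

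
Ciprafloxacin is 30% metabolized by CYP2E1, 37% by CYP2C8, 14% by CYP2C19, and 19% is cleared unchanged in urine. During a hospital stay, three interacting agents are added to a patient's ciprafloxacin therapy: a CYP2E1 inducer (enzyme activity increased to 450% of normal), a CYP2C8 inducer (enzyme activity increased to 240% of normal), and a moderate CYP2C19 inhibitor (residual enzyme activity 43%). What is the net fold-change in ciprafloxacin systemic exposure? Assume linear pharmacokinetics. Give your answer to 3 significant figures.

CYP2E1: 0.3 × 4.5 = 1.35
CYP2C8: 0.37 × 2.4 = 0.888
CYP2C19: 0.14 × 0.43 = 0.0602
Other: 0.19 (unchanged)
New clearance relative to baseline: 1.35 + 0.888 + 0.0602 + 0.19 = 2.4882.
Systemic exposure ∝ 1/CL: fold-change = 1 / 2.4882 = 0.402.

0.402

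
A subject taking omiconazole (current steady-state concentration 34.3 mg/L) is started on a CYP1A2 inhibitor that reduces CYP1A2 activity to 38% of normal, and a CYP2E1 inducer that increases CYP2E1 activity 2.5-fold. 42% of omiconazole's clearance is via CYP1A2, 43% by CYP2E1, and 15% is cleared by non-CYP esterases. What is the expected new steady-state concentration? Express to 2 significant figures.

The CYP1A2 pathway (42% of clearance) is reduced to 0.38× activity: 0.42 × 0.38 = 0.1596.
The CYP2E1 pathway (43% of clearance) increases to 2.5× activity: 0.43 × 2.5 = 1.075.
The remaining 15% of clearance is unaffected.
New clearance relative to baseline: 0.1596 + 1.075 + 0.15 = 1.3846.
Steady-state concentration ∝ 1/CL: new value = 34.3 / 1.3846 = 25 mg/L.

25 mg/L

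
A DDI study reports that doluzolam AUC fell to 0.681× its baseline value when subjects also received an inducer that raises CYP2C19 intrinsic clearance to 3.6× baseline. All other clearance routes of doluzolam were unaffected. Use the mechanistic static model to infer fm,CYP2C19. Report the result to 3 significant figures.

0.180

Write x for the fraction cleared via CYP2C19. The observed AUC change means clearance rose to 1/0.681 = 1.468 of baseline.
Setting x·3.6 + (1 − x) = 1.468 and solving: x = (1.468 − 1)/(3.6 − 1) = 0.180.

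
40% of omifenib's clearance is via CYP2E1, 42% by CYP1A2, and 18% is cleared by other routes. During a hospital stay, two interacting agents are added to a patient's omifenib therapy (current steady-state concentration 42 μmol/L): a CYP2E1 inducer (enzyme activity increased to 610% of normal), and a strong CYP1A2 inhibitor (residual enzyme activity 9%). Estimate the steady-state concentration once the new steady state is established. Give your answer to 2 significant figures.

16 μmol/L

CYP2E1: 0.4 × 6.1 = 2.44
CYP1A2: 0.42 × 0.09 = 0.0378
Other: 0.18 (unchanged)
New clearance relative to baseline: 2.44 + 0.0378 + 0.18 = 2.6578.
New steady-state concentration = 42 / 2.6578 = 16 μmol/L (concentration scales inversely with clearance).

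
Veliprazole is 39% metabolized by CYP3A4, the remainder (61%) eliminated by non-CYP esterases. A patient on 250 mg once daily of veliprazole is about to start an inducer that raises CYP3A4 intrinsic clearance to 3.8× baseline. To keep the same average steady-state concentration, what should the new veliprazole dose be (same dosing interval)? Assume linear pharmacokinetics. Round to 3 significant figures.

The CYP3A4 pathway (39% of clearance) increases to 3.8× activity: 0.39 × 3.8 = 1.482.
Non-CYP routes (61%) are unchanged.
New clearance relative to baseline: 1.482 + 0.61 = 2.092.
Exposure is unchanged when dose changes in proportion to clearance. New dose = 250 mg × 2.092 = 523 mg.

523 mg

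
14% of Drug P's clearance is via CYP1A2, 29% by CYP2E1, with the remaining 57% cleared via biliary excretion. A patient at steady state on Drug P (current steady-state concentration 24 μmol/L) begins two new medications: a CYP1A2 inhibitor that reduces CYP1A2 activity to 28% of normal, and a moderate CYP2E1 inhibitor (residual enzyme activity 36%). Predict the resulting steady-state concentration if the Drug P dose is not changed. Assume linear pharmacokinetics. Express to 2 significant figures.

The CYP1A2 pathway (14% of clearance) is reduced to 0.28× activity: 0.14 × 0.28 = 0.0392.
The CYP2E1 pathway (29% of clearance) is reduced to 0.36× activity: 0.29 × 0.36 = 0.1044.
The remaining 57% of clearance is unaffected.
CL_new/CL_old = 0.0392 + 0.1044 + 0.57 = 0.7136.
New steady-state concentration = 24 / 0.7136 = 34 μmol/L (concentration scales inversely with clearance).

34 μmol/L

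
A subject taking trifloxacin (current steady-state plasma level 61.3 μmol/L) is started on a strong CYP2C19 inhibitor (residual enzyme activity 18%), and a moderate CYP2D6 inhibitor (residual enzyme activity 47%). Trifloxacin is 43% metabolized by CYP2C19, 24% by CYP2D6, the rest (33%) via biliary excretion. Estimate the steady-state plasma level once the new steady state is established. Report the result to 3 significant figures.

118 μmol/L

CYP2C19: 0.43 × 0.18 = 0.0774
CYP2D6: 0.24 × 0.47 = 0.1128
Other: 0.33 (unchanged)
CL_new/CL_old = 0.0774 + 0.1128 + 0.33 = 0.5202.
New steady-state plasma level = 61.3 / 0.5202 = 118 μmol/L (concentration scales inversely with clearance).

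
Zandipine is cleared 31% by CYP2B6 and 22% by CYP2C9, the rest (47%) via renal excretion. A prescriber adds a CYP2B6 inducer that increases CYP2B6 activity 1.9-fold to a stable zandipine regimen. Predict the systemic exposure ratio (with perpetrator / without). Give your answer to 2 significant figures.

0.78

The CYP2B6 pathway (31% of clearance) increases to 1.9× activity: 0.31 × 1.9 = 0.589.
CYP2C9 (22%) and the residual 47% are unaffected.
Relative clearance = 0.589 + 0.22 + 0.47 = 1.279.
Systemic exposure ratio = CL_old/CL_new = 1 / 1.279 = 0.78.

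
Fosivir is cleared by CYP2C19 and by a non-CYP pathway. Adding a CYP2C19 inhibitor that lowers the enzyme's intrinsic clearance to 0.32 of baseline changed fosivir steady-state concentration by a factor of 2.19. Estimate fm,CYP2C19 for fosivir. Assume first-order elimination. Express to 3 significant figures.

0.799

Let fm be the CYP2C19 fraction. New clearance relative to baseline = fm × 0.32 + (1 − fm).
Steady-state concentration ratio = 1 / (new CL fraction), so new CL fraction = 1 / 2.19 = 0.4566.
fm × 0.32 + 1 − fm = 0.4566  ⇒  fm × (0.32 − 1) = −0.5434  ⇒  fm = 0.799.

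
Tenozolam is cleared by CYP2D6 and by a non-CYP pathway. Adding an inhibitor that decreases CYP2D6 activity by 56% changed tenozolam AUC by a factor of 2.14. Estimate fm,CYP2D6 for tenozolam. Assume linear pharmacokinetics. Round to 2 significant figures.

Call the CYP2D6 fraction fm. After the interaction, CL_new/CL_old = fm × 0.44 + (1 − fm).
AUC ratio = 1 / (new CL fraction), so new CL fraction = 1 / 2.14 = 0.4673.
fm × 0.44 + 1 − fm = 0.4673  ⇒  fm × (0.44 − 1) = −0.5327  ⇒  fm = 0.95.

0.95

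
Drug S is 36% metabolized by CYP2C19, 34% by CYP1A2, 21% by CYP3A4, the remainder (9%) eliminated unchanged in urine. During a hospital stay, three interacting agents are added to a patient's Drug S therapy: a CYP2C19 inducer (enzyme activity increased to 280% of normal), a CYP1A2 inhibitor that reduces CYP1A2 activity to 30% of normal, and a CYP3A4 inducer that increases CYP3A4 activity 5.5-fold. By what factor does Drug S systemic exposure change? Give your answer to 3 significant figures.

The CYP2C19 pathway (36% of clearance) increases to 2.8× activity: 0.36 × 2.8 = 1.008.
The CYP1A2 pathway (34% of clearance) falls to 0.3× activity: 0.34 × 0.3 = 0.102.
The CYP3A4 pathway (21% of clearance) increases to 5.5× activity: 0.21 × 5.5 = 1.155.
Non-CYP routes (9%) are unchanged.
CL_new/CL_old = 1.008 + 0.102 + 1.155 + 0.09 = 2.355.
Because systemic exposure varies inversely with clearance, the combined effect is 1 / 2.355 = 0.425.

0.425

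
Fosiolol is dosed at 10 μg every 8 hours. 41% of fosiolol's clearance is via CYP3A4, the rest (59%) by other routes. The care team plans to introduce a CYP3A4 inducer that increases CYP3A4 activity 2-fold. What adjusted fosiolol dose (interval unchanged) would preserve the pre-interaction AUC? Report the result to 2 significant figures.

14 μg

CYP3A4: 0.41 × 2 = 0.82
Other: 0.59 (unchanged)
CL_new/CL_old = 0.82 + 0.59 = 1.41.
To maintain the same steady-state level, dose must scale with clearance: new dose = 10 × 1.41 = 14 μg.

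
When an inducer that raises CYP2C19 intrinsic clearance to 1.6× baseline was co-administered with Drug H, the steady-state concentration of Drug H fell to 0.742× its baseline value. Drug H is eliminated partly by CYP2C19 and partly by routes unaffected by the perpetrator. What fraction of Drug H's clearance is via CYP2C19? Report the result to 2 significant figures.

Write x for the fraction cleared via CYP2C19. The observed steady-state concentration change means clearance rose to 1/0.742 = 1.348 of baseline.
Setting x·1.6 + (1 − x) = 1.348 and solving: x = (1.348 − 1)/(1.6 − 1) = 0.58.

0.58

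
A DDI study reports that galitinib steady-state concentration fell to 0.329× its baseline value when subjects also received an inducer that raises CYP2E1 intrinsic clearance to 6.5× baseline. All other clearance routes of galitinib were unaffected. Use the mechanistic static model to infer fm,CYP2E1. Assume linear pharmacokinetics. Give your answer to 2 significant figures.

Call the CYP2E1 fraction fm. After the interaction, CL_new/CL_old = fm × 6.5 + (1 − fm).
Steady-state concentration ratio = 1 / (new CL fraction), so new CL fraction = 1 / 0.329 = 3.04.
fm × 6.5 + 1 − fm = 3.04  ⇒  fm × (6.5 − 1) = 2.04  ⇒  fm = 0.37.

0.37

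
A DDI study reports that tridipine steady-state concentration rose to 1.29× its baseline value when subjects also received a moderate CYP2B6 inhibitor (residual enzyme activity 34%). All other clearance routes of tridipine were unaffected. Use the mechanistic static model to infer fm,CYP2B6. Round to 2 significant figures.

0.34

Call the CYP2B6 fraction fm. After the interaction, CL_new/CL_old = fm × 0.34 + (1 − fm).
Steady-state concentration ratio = 1 / (new CL fraction), so new CL fraction = 1 / 1.29 = 0.7752.
fm × 0.34 + 1 − fm = 0.7752  ⇒  fm × (0.34 − 1) = −0.2248  ⇒  fm = 0.34.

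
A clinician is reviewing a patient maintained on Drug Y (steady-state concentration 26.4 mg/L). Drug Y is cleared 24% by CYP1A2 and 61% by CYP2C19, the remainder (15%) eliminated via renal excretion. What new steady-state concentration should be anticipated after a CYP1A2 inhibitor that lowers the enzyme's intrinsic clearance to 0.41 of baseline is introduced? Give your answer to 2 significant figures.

CYP1A2: 0.24 × 0.41 = 0.0984
CYP2C19: 0.61 (unchanged)
Other: 0.15 (unchanged)
New clearance relative to baseline: 0.0984 + 0.61 + 0.15 = 0.8584.
New steady-state concentration = baseline ÷ relative clearance = 26.4 / 0.8584 = 31 mg/L.

31 mg/L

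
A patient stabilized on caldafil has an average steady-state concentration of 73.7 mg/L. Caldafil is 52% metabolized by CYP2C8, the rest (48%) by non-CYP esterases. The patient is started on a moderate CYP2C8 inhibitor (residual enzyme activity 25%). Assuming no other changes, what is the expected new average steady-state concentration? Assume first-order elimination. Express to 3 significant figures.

The CYP2C8 pathway (52% of clearance) drops to 0.25× activity: 0.52 × 0.25 = 0.13.
Non-CYP routes (48%) are unchanged.
CL_new/CL_old = 0.13 + 0.48 = 0.61.
With dosing unchanged, average steady-state concentration scales as 1/CL: 73.7 / 0.61 = 121 mg/L.

121 mg/L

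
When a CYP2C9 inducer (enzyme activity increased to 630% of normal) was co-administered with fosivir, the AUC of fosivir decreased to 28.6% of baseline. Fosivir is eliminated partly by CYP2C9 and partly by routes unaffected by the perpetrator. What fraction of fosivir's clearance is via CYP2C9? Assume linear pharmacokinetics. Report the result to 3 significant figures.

0.471

CL'/CL = 1 / 0.286 = 3.497
6.3·fm + (1 − fm) = 3.497
fm = (3.497 − 1) / (6.3 − 1) = 0.471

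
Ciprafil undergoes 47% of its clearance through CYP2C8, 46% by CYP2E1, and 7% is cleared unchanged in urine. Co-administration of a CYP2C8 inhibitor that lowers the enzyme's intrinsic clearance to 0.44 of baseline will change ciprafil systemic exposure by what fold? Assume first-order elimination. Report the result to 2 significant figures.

1.4

The CYP2C8 pathway (47% of clearance) is reduced to 0.44× activity: 0.47 × 0.44 = 0.2068.
CYP2E1 (46%) and the residual 7% are unaffected.
Relative clearance = 0.2068 + 0.46 + 0.07 = 0.7368.
Systemic exposure ratio = CL_old/CL_new = 1 / 0.7368 = 1.4.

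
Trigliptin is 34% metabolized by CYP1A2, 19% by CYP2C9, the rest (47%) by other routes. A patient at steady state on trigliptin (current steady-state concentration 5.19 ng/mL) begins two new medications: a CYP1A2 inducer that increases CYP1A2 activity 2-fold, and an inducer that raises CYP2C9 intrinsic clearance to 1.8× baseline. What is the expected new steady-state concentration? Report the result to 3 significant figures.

The CYP1A2 pathway (34% of clearance) rises to 2× activity: 0.34 × 2 = 0.68.
The CYP2C9 pathway (19% of clearance) rises to 1.8× activity: 0.19 × 1.8 = 0.342.
The remaining 47% of clearance is unaffected.
Relative clearance = 0.68 + 0.342 + 0.47 = 1.492.
New steady-state concentration = 5.19 / 1.492 = 3.48 ng/mL (concentration scales inversely with clearance).

3.48 ng/mL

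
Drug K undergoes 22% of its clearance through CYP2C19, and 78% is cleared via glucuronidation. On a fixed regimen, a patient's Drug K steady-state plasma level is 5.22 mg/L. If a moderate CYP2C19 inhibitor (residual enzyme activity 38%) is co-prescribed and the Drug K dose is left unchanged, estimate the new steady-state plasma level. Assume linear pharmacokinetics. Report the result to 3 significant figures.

CYP2C19: 0.22 × 0.38 = 0.0836
Other: 0.78 (unchanged)
CL_new/CL_old = 0.0836 + 0.78 = 0.8636.
New steady-state plasma level = baseline ÷ relative clearance = 5.22 / 0.8636 = 6.04 mg/L.

6.04 mg/L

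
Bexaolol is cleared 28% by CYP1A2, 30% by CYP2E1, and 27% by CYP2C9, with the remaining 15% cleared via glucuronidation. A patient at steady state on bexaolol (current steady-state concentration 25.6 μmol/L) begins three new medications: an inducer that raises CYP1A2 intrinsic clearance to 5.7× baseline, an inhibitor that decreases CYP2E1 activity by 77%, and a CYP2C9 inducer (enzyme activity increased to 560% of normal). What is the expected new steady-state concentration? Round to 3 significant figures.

CYP1A2: 0.28 × 5.7 = 1.596
CYP2E1: 0.3 × 0.23 = 0.069
CYP2C9: 0.27 × 5.6 = 1.512
Other: 0.15 (unchanged)
New clearance relative to baseline: 1.596 + 0.069 + 1.512 + 0.15 = 3.327.
Steady-state concentration ∝ 1/CL: new value = 25.6 / 3.327 = 7.69 μmol/L.

7.69 μmol/L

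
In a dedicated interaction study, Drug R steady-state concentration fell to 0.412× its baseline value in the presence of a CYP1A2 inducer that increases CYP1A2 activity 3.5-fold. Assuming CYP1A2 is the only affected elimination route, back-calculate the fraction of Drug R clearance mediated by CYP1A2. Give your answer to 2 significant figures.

0.57

CL'/CL = 1 / 0.412 = 2.427
3.5·fm + (1 − fm) = 2.427
fm = (2.427 − 1) / (3.5 − 1) = 0.57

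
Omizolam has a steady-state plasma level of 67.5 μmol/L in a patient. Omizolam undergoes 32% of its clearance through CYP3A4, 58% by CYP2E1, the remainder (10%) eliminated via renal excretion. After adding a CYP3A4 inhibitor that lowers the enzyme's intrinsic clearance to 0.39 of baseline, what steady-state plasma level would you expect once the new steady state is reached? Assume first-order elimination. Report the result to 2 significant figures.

84 μmol/L

The CYP3A4 pathway (32% of clearance) is reduced to 0.39× activity: 0.32 × 0.39 = 0.1248.
CYP2E1 (58%) and the residual 10% are unaffected.
New clearance relative to baseline: 0.1248 + 0.58 + 0.1 = 0.8048.
Steady-state plasma level ∝ 1/CL, so new value = 67.5 / 0.8048 = 84 μmol/L.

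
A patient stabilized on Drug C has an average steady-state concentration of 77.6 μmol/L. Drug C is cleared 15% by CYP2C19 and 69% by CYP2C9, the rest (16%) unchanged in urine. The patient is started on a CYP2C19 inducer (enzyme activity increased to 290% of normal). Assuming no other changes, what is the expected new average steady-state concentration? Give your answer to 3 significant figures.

60.4 μmol/L

The CYP2C19 pathway (15% of clearance) increases to 2.9× activity: 0.15 × 2.9 = 0.435.
CYP2C9 (69%) and the residual 16% are unaffected.
CL_new/CL_old = 0.435 + 0.69 + 0.16 = 1.285.
Average steady-state concentration ∝ 1/CL, so new value = 77.6 / 1.285 = 60.4 μmol/L.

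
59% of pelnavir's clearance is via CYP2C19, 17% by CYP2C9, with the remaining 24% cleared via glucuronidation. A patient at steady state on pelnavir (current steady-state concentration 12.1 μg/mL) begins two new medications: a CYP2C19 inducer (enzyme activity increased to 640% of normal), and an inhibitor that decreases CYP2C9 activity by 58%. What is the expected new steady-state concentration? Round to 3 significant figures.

CYP2C19: 0.59 × 6.4 = 3.776
CYP2C9: 0.17 × 0.42 = 0.0714
Other: 0.24 (unchanged)
Relative clearance = 3.776 + 0.0714 + 0.24 = 4.0874.
Dividing the baseline by the relative clearance: 12.1 / 4.0874 = 2.96 μg/mL.

2.96 μg/mL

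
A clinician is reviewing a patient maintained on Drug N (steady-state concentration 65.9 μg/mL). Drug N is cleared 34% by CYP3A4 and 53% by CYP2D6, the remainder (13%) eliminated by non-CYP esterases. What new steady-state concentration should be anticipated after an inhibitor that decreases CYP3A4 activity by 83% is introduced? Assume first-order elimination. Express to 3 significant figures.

91.8 μg/mL

The CYP3A4 pathway (34% of clearance) is reduced to 0.17× activity: 0.34 × 0.17 = 0.0578.
CYP2D6 (53%) and the residual 13% are unaffected.
New clearance relative to baseline: 0.0578 + 0.53 + 0.13 = 0.7178.
New steady-state concentration = baseline ÷ relative clearance = 65.9 / 0.7178 = 91.8 μg/mL.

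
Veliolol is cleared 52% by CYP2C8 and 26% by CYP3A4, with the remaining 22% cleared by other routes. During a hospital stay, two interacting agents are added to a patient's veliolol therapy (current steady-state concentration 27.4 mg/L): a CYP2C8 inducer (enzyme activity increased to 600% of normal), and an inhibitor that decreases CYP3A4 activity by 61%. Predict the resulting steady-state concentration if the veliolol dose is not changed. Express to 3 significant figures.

The CYP2C8 pathway (52% of clearance) increases to 6× activity: 0.52 × 6 = 3.12.
The CYP3A4 pathway (26% of clearance) drops to 0.39× activity: 0.26 × 0.39 = 0.1014.
The remaining 22% of clearance is unaffected.
Relative clearance = 3.12 + 0.1014 + 0.22 = 3.4414.
Steady-state concentration ∝ 1/CL: new value = 27.4 / 3.4414 = 7.96 mg/L.

7.96 mg/L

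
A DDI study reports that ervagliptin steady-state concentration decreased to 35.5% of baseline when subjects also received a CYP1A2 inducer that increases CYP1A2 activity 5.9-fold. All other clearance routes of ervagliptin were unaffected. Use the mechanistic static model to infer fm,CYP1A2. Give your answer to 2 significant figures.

CL'/CL = 1 / 0.355 = 2.817
5.9·fm + (1 − fm) = 2.817
fm = (2.817 − 1) / (5.9 − 1) = 0.37

0.37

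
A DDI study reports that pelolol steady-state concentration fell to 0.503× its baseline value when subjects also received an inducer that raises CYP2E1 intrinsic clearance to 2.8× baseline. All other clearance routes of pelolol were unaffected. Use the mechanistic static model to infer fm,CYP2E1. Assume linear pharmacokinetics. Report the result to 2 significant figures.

0.55

Call the CYP2E1 fraction fm. After the interaction, CL_new/CL_old = fm × 2.8 + (1 − fm).
Steady-state concentration ratio = 1 / (new CL fraction), so new CL fraction = 1 / 0.503 = 1.988.
fm × 2.8 + 1 − fm = 1.988  ⇒  fm × (2.8 − 1) = 0.9881  ⇒  fm = 0.55.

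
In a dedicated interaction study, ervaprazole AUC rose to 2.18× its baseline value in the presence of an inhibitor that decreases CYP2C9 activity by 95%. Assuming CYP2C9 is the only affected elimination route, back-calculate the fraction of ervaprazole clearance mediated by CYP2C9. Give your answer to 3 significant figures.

Write x for the fraction cleared via CYP2C9. The observed AUC change means clearance fell to 1/2.18 = 0.4587 of baseline.
Setting x·0.05 + (1 − x) = 0.4587 and solving: x = (0.4587 − 1)/(0.05 − 1) = 0.570.

0.570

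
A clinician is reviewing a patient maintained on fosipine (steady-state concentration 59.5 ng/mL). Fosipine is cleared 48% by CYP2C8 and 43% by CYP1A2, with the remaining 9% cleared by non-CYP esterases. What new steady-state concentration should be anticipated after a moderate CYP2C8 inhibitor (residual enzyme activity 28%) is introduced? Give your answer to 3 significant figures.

CYP2C8: 0.48 × 0.28 = 0.1344
CYP1A2: 0.43 (unchanged)
Other: 0.09 (unchanged)
New clearance relative to baseline: 0.1344 + 0.43 + 0.09 = 0.6544.
With dosing unchanged, steady-state concentration scales as 1/CL: 59.5 / 0.6544 = 90.9 ng/mL.

90.9 ng/mL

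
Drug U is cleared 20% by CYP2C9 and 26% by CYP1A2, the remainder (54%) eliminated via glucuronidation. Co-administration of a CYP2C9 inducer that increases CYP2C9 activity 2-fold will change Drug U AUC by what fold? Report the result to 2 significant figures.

0.83

The CYP2C9 pathway (20% of clearance) rises to 2× activity: 0.2 × 2 = 0.4.
CYP1A2 (26%) and the residual 54% are unaffected.
CL_new/CL_old = 0.4 + 0.26 + 0.54 = 1.2.
AUC ratio = CL_old/CL_new = 1 / 1.2 = 0.83.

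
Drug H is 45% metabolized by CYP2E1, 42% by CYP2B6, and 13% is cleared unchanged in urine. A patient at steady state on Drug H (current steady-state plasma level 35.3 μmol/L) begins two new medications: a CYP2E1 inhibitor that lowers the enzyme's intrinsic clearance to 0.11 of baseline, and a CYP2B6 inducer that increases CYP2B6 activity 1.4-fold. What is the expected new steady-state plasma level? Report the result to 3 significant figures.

46.0 μmol/L

CYP2E1: 0.45 × 0.11 = 0.0495
CYP2B6: 0.42 × 1.4 = 0.588
Other: 0.13 (unchanged)
CL_new/CL_old = 0.0495 + 0.588 + 0.13 = 0.7675.
New steady-state plasma level = 35.3 / 0.7675 = 46.0 μmol/L (concentration scales inversely with clearance).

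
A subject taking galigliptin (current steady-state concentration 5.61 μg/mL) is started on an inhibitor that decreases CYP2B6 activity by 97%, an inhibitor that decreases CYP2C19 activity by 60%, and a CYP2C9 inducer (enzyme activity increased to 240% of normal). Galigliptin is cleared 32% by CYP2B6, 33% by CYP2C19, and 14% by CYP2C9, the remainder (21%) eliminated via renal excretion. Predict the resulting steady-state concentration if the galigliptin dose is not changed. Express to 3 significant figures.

The CYP2B6 pathway (32% of clearance) drops to 0.03× activity: 0.32 × 0.03 = 0.0096.
The CYP2C19 pathway (33% of clearance) falls to 0.4× activity: 0.33 × 0.4 = 0.132.
The CYP2C9 pathway (14% of clearance) is boosted to 2.4× activity: 0.14 × 2.4 = 0.336.
Non-CYP routes (21%) are unchanged.
CL_new/CL_old = 0.0096 + 0.132 + 0.336 + 0.21 = 0.6876.
Steady-state concentration ∝ 1/CL: new value = 5.61 / 0.6876 = 8.16 μg/mL.

8.16 μg/mL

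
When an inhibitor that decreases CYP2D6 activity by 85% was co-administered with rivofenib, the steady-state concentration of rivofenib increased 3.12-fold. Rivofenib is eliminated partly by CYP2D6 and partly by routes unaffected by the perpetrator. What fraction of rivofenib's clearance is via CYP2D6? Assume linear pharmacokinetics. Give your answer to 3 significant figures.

0.799

Call the CYP2D6 fraction fm. After the interaction, CL_new/CL_old = fm × 0.15 + (1 − fm).
Steady-state concentration ratio = 1 / (new CL fraction), so new CL fraction = 1 / 3.12 = 0.3205.
fm × 0.15 + 1 − fm = 0.3205  ⇒  fm × (0.15 − 1) = −0.6795  ⇒  fm = 0.799.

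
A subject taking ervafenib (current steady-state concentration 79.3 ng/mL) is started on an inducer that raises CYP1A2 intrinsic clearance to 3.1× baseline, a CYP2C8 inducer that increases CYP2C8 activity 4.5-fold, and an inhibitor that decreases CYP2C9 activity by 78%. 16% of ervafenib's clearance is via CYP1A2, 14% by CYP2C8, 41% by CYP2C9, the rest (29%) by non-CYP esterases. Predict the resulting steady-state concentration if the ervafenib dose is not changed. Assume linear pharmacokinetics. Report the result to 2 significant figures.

53 ng/mL

The CYP1A2 pathway (16% of clearance) is boosted to 3.1× activity: 0.16 × 3.1 = 0.496.
The CYP2C8 pathway (14% of clearance) rises to 4.5× activity: 0.14 × 4.5 = 0.63.
The CYP2C9 pathway (41% of clearance) is reduced to 0.22× activity: 0.41 × 0.22 = 0.0902.
The remaining 29% of clearance is unaffected.
CL_new/CL_old = 0.496 + 0.63 + 0.0902 + 0.29 = 1.5062.
Dividing the baseline by the relative clearance: 79.3 / 1.5062 = 53 ng/mL.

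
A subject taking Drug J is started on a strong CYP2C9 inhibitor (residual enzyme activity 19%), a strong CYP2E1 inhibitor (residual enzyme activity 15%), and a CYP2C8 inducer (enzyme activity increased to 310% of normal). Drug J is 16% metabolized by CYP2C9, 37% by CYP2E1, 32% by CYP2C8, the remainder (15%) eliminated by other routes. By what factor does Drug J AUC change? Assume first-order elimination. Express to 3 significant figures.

The CYP2C9 pathway (16% of clearance) drops to 0.19× activity: 0.16 × 0.19 = 0.0304.
The CYP2E1 pathway (37% of clearance) falls to 0.15× activity: 0.37 × 0.15 = 0.0555.
The CYP2C8 pathway (32% of clearance) is boosted to 3.1× activity: 0.32 × 3.1 = 0.992.
Non-CYP routes (15%) are unchanged.
New clearance relative to baseline: 0.0304 + 0.0555 + 0.992 + 0.15 = 1.2279.
Net AUC ratio = 1 / 1.2279 = 0.814.

0.814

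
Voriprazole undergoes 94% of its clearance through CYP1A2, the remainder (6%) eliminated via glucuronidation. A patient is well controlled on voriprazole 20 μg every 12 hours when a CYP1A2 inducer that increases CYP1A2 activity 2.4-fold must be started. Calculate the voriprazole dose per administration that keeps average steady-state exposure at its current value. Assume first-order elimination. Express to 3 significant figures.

46.3 μg

CYP1A2: 0.94 × 2.4 = 2.256
Other: 0.06 (unchanged)
CL_new/CL_old = 2.256 + 0.06 = 2.316.
Css,avg = (dose rate)/CL, so holding Css fixed requires dose ∝ CL: 20 × 2.316 = 46.3 μg.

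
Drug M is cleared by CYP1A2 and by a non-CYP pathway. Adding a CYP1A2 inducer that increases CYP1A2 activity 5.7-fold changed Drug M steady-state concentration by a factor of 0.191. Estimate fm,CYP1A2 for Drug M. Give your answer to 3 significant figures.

Call the CYP1A2 fraction fm. After the interaction, CL_new/CL_old = fm × 5.7 + (1 − fm).
Steady-state concentration ratio = 1 / (new CL fraction), so new CL fraction = 1 / 0.191 = 5.236.
fm × 5.7 + 1 − fm = 5.236  ⇒  fm × (5.7 − 1) = 4.236  ⇒  fm = 0.901.

0.901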